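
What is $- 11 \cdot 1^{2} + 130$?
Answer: $119$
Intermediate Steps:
$- 11 \cdot 1^{2} + 130 = - 11 \cdot 1 + 130 = \left(-1\right) 11 + 130 = -11 + 130 = 119$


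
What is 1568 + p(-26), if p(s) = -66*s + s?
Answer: 3258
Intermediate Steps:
p(s) = -65*s
1568 + p(-26) = 1568 - 65*(-26) = 1568 + 1690 = 3258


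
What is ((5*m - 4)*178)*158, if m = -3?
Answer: -534356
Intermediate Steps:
((5*m - 4)*178)*158 = ((5*(-3) - 4)*178)*158 = ((-15 - 4)*178)*158 = -19*178*158 = -3382*158 = -534356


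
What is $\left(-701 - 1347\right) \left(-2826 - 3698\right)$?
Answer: $13361152$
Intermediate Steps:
$\left(-701 - 1347\right) \left(-2826 - 3698\right) = \left(-701 - 1347\right) \left(-6524\right) = \left(-2048\right) \left(-6524\right) = 13361152$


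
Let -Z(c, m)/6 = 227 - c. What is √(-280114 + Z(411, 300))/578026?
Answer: I*√279010/578026 ≈ 0.00091382*I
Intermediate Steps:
Z(c, m) = -1362 + 6*c (Z(c, m) = -6*(227 - c) = -1362 + 6*c)
√(-280114 + Z(411, 300))/578026 = √(-280114 + (-1362 + 6*411))/578026 = √(-280114 + (-1362 + 2466))*(1/578026) = √(-280114 + 1104)*(1/578026) = √(-279010)*(1/578026) = (I*√279010)*(1/578026) = I*√279010/578026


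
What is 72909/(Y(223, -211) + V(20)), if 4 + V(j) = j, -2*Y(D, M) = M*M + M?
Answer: -72909/22139 ≈ -3.2932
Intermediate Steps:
Y(D, M) = -M/2 - M²/2 (Y(D, M) = -(M*M + M)/2 = -(M² + M)/2 = -(M + M²)/2 = -M/2 - M²/2)
V(j) = -4 + j
72909/(Y(223, -211) + V(20)) = 72909/(-½*(-211)*(1 - 211) + (-4 + 20)) = 72909/(-½*(-211)*(-210) + 16) = 72909/(-22155 + 16) = 72909/(-22139) = 72909*(-1/22139) = -72909/22139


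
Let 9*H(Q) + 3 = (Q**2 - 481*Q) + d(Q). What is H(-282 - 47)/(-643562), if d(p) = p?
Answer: -133079/2896029 ≈ -0.045952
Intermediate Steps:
H(Q) = -1/3 - 160*Q/3 + Q**2/9 (H(Q) = -1/3 + ((Q**2 - 481*Q) + Q)/9 = -1/3 + (Q**2 - 480*Q)/9 = -1/3 + (-160*Q/3 + Q**2/9) = -1/3 - 160*Q/3 + Q**2/9)
H(-282 - 47)/(-643562) = (-1/3 - 160*(-282 - 47)/3 + (-282 - 47)**2/9)/(-643562) = (-1/3 - 160/3*(-329) + (1/9)*(-329)**2)*(-1/643562) = (-1/3 + 52640/3 + (1/9)*108241)*(-1/643562) = (-1/3 + 52640/3 + 108241/9)*(-1/643562) = (266158/9)*(-1/643562) = -133079/2896029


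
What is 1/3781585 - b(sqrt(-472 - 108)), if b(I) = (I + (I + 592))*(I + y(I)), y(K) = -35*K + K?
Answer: -144759073799/3781585 + 39072*I*sqrt(145) ≈ -38280.0 + 4.7049e+5*I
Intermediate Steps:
y(K) = -34*K
b(I) = -33*I*(592 + 2*I) (b(I) = (I + (I + 592))*(I - 34*I) = (I + (592 + I))*(-33*I) = (592 + 2*I)*(-33*I) = -33*I*(592 + 2*I))
1/3781585 - b(sqrt(-472 - 108)) = 1/3781585 - 66*sqrt(-472 - 108)*(-296 - sqrt(-472 - 108)) = 1/3781585 - 66*sqrt(-580)*(-296 - sqrt(-580)) = 1/3781585 - 66*2*I*sqrt(145)*(-296 - 2*I*sqrt(145)) = 1/3781585 - 132*I*sqrt(145)*(-296 - 2*I*sqrt(145))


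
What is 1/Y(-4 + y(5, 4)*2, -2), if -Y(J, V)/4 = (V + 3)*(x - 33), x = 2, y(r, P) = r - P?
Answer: 1/124 ≈ 0.0080645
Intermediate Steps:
Y(J, V) = 372 + 124*V (Y(J, V) = -4*(V + 3)*(2 - 33) = -4*(3 + V)*(-31) = -4*(-93 - 31*V) = 372 + 124*V)
1/Y(-4 + y(5, 4)*2, -2) = 1/(372 + 124*(-2)) = 1/(372 - 248) = 1/124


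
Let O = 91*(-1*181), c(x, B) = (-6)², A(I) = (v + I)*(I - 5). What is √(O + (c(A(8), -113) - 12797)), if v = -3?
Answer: 12*I*√203 ≈ 170.97*I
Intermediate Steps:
A(I) = (-5 + I)*(-3 + I) (A(I) = (-3 + I)*(I - 5) = (-3 + I)*(-5 + I) = (-5 + I)*(-3 + I))
c(x, B) = 36
O = -16471 (O = 91*(-181) = -16471)
√(O + (c(A(8), -113) - 12797)) = √(-16471 + (36 - 12797)) = √(-16471 - 12761) = √(-29232) = 12*I*√203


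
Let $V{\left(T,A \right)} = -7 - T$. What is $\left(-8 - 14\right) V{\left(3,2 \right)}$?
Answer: $220$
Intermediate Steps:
$\left(-8 - 14\right) V{\left(3,2 \right)} = \left(-8 - 14\right) \left(-7 - 3\right) = - 22 \left(-7 - 3\right) = \left(-22\right) \left(-10\right) = 220$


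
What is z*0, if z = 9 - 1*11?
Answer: 0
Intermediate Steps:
z = -2 (z = 9 - 11 = -2)
z*0 = -2*0 = 0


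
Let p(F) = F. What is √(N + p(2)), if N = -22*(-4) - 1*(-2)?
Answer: 2*√23 ≈ 9.5917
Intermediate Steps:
N = 90 (N = 88 + 2 = 90)
√(N + p(2)) = √(90 + 2) = √92 = 2*√23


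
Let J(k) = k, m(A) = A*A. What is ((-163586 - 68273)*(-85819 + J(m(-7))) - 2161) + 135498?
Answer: 19886679767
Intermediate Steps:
m(A) = A²
((-163586 - 68273)*(-85819 + J(m(-7))) - 2161) + 135498 = ((-163586 - 68273)*(-85819 + (-7)²) - 2161) + 135498 = (-231859*(-85819 + 49) - 2161) + 135498 = (-231859*(-85770) - 2161) + 135498 = (19886546430 - 2161) + 135498 = 19886544269 + 135498 = 19886679767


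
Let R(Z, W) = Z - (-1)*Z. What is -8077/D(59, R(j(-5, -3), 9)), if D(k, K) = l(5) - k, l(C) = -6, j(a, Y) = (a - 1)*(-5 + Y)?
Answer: 8077/65 ≈ 124.26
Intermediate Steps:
j(a, Y) = (-1 + a)*(-5 + Y)
R(Z, W) = 2*Z (R(Z, W) = Z + Z = 2*Z)
D(k, K) = -6 - k
-8077/D(59, R(j(-5, -3), 9)) = -8077/(-6 - 1*59) = -8077/(-6 - 59) = -8077/(-65) = -8077*(-1/65) = 8077/65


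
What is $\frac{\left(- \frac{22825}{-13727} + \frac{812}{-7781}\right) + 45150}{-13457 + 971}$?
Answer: $- \frac{4822628338051}{1333627000482} \approx -3.6162$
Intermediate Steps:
$\frac{\left(- \frac{22825}{-13727} + \frac{812}{-7781}\right) + 45150}{-13457 + 971} = \frac{\left(\left(-22825\right) \left(- \frac{1}{13727}\right) + 812 \left(- \frac{1}{7781}\right)\right) + 45150}{-12486} = \left(\left(\frac{22825}{13727} - \frac{812}{7781}\right) + 45150\right) \left(- \frac{1}{12486}\right) = \left(\frac{166455001}{106809787} + 45150\right) \left(- \frac{1}{12486}\right) = \frac{4822628338051}{106809787} \left(- \frac{1}{12486}\right) = - \frac{4822628338051}{1333627000482}$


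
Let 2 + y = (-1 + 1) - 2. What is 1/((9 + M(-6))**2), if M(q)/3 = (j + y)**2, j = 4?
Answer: 1/81 ≈ 0.012346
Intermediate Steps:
y = -4 (y = -2 + ((-1 + 1) - 2) = -2 + (0 - 2) = -2 - 2 = -4)
M(q) = 0 (M(q) = 3*(4 - 4)**2 = 3*0**2 = 3*0 = 0)
1/((9 + M(-6))**2) = 1/((9 + 0)**2) = 1/(9**2) = 1/81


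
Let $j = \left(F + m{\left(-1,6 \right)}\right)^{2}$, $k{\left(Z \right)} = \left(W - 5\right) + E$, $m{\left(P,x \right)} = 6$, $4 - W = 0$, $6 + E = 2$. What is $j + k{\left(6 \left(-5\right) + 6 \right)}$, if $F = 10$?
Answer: $251$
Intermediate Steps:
$E = -4$ ($E = -6 + 2 = -4$)
$W = 4$ ($W = 4 - 0 = 4 + 0 = 4$)
$k{\left(Z \right)} = -5$ ($k{\left(Z \right)} = \left(4 - 5\right) - 4 = -1 - 4 = -5$)
$j = 256$ ($j = \left(10 + 6\right)^{2} = 16^{2} = 256$)
$j + k{\left(6 \left(-5\right) + 6 \right)} = 256 - 5 = 251$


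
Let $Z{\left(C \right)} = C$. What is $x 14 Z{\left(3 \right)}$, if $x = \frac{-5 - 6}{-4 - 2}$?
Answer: $77$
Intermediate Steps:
$x = \frac{11}{6}$ ($x = - \frac{11}{-6} = \left(-11\right) \left(- \frac{1}{6}\right) = \frac{11}{6} \approx 1.8333$)
$x 14 Z{\left(3 \right)} = \frac{11}{6} \cdot 14 \cdot 3 = \frac{77}{3} \cdot 3 = 77$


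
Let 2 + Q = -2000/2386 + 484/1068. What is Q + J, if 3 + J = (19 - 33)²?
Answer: 60716774/318531 ≈ 190.61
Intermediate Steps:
Q = -759709/318531 (Q = -2 + (-2000/2386 + 484/1068) = -2 + (-2000*1/2386 + 484*(1/1068)) = -2 + (-1000/1193 + 121/267) = -2 - 122647/318531 = -759709/318531 ≈ -2.3850)
J = 193 (J = -3 + (19 - 33)² = -3 + (-14)² = -3 + 196 = 193)
Q + J = -759709/318531 + 193 = 60716774/318531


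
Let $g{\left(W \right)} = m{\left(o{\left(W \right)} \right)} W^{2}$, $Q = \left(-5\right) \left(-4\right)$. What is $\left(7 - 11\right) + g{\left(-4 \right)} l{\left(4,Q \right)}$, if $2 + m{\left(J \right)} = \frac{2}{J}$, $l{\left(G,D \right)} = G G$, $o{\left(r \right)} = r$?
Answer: $-644$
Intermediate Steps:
$Q = 20$
$l{\left(G,D \right)} = G^{2}$
$m{\left(J \right)} = -2 + \frac{2}{J}$
$g{\left(W \right)} = W^{2} \left(-2 + \frac{2}{W}\right)$ ($g{\left(W \right)} = \left(-2 + \frac{2}{W}\right) W^{2} = W^{2} \left(-2 + \frac{2}{W}\right)$)
$\left(7 - 11\right) + g{\left(-4 \right)} l{\left(4,Q \right)} = \left(7 - 11\right) + 2 \left(-4\right) \left(1 - -4\right) 4^{2} = \left(7 - 11\right) + 2 \left(-4\right) \left(1 + 4\right) 16 = -4 + 2 \left(-4\right) 5 \cdot 16 = -4 - 640 = -644$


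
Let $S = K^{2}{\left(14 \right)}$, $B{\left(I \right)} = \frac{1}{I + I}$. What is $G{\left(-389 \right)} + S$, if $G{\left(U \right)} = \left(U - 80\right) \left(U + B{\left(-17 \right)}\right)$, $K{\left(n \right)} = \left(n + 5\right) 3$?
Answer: $\frac{6313929}{34} \approx 1.857 \cdot 10^{5}$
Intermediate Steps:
$B{\left(I \right)} = \frac{1}{2 I}$
$K{\left(n \right)} = 15 + 3 n$ ($K{\left(n \right)} = \left(5 + n\right) 3 = 15 + 3 n$)
$S = 3249$ ($S = \left(15 + 3 \cdot 14\right)^{2} = \left(15 + 42\right)^{2} = 57^{2} = 3249$)
$G{\left(U \right)} = \left(-80 + U\right) \left(- \frac{1}{34} + U\right)$ ($G{\left(U \right)} = \left(U - 80\right) \left(U + \frac{1}{2 \left(-17\right)}\right) = \left(-80 + U\right) \left(U + \frac{1}{2} \left(- \frac{1}{17}\right)\right) = \left(-80 + U\right) \left(U - \frac{1}{34}\right) = \left(-80 + U\right) \left(- \frac{1}{34} + U\right)$)
$G{\left(-389 \right)} + S = \left(\frac{40}{17} + \left(-389\right)^{2} - - \frac{1058469}{34}\right) + 3249 = \left(\frac{40}{17} + 151321 + \frac{1058469}{34}\right) + 3249 = \frac{6203463}{34} + 3249 = \frac{6313929}{34}$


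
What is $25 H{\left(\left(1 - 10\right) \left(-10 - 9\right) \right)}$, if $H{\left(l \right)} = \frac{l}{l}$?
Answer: $25$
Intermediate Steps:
$H{\left(l \right)} = 1$
$25 H{\left(\left(1 - 10\right) \left(-10 - 9\right) \right)} = 25 \cdot 1 = 25$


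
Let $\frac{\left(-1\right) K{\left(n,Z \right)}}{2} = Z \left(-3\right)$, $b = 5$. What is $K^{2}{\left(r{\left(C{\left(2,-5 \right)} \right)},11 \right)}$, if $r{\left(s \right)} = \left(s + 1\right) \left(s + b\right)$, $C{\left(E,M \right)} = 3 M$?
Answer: $4356$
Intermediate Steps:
$r{\left(s \right)} = \left(1 + s\right) \left(5 + s\right)$ ($r{\left(s \right)} = \left(s + 1\right) \left(s + 5\right) = \left(1 + s\right) \left(5 + s\right)$)
$K{\left(n,Z \right)} = 6 Z$ ($K{\left(n,Z \right)} = - 2 Z \left(-3\right) = - 2 \left(- 3 Z\right) = 6 Z$)
$K^{2}{\left(r{\left(C{\left(2,-5 \right)} \right)},11 \right)} = \left(6 \cdot 11\right)^{2} = 66^{2} = 4356$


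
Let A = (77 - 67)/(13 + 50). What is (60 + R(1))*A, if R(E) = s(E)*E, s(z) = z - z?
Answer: 200/21 ≈ 9.5238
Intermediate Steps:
s(z) = 0
A = 10/63 ≈ 0.15873
R(E) = 0 (R(E) = 0*E = 0)
(60 + R(1))*A = (60 + 0)*(10/63) = 60*(10/63) = 200/21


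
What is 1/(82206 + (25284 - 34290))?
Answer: 1/73200 ≈ 1.3661e-5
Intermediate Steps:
1/(82206 + (25284 - 34290)) = 1/(82206 - 9006) = 1/73200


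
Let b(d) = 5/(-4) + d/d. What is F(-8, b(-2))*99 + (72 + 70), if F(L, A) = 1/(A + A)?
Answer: -56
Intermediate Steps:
b(d) = -¼ (b(d) = 5*(-¼) + 1 = -5/4 + 1 = -¼)
F(L, A) = 1/(2*A)
F(-8, b(-2))*99 + (72 + 70) = (1/(2*(-¼)))*99 + (72 + 70) = ((½)*(-4))*99 + 142 = -2*99 + 142 = -198 + 142 = -56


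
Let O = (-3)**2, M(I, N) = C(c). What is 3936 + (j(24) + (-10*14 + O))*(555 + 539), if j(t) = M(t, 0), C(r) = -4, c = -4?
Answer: -143754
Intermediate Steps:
M(I, N) = -4
O = 9
j(t) = -4
3936 + (j(24) + (-10*14 + O))*(555 + 539) = 3936 + (-4 + (-10*14 + 9))*(555 + 539) = 3936 + (-4 + (-140 + 9))*1094 = 3936 + (-4 - 131)*1094 = 3936 - 135*1094 = 3936 - 147690 = -143754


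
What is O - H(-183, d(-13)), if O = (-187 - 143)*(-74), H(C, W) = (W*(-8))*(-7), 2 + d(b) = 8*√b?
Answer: 24532 - 448*I*√13 ≈ 24532.0 - 1615.3*I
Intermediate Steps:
d(b) = -2 + 8*√b
H(C, W) = 56*W (H(C, W) = -8*W*(-7) = 56*W)
O = 24420 (O = -330*(-74) = 24420)
O - H(-183, d(-13)) = 24420 - 56*(-2 + 8*√(-13)) = 24420 - 56*(-2 + 8*(I*√13)) = 24420 - 56*(-2 + 8*I*√13) = 24420 - (-112 + 448*I*√13) = 24420 + (112 - 448*I*√13) = 24532 - 448*I*√13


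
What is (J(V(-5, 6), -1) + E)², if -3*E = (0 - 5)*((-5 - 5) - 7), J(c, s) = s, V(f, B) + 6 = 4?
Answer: 7744/9 ≈ 860.44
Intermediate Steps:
V(f, B) = -2 (V(f, B) = -6 + 4 = -2)
E = -85/3 (E = -(0 - 5)*((-5 - 5) - 7)/3 = -(-5)*(-10 - 7)/3 = -(-5)*(-17)/3 = -⅓*85 = -85/3 ≈ -28.333)
(J(V(-5, 6), -1) + E)² = (-1 - 85/3)² = (-88/3)² = 7744/9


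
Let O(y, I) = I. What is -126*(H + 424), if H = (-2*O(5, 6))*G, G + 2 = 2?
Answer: -53424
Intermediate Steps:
G = 0 (G = -2 + 2 = 0)
H = 0 (H = -2*6*0 = -12*0 = 0)
-126*(H + 424) = -126*(0 + 424) = -126*424 = -53424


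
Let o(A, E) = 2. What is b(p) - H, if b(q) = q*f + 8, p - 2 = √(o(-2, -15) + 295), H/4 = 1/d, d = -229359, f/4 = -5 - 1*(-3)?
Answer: -1834868/229359 - 24*√33 ≈ -145.87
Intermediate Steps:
f = -8 (f = 4*(-5 - 1*(-3)) = 4*(-5 + 3) = 4*(-2) = -8)
H = -4/229359 (H = 4/(-229359) = 4*(-1/229359) = -4/229359 ≈ -1.7440e-5)
p = 2 + 3*√33 (p = 2 + √(2 + 295) = 2 + √297 = 2 + 3*√33 ≈ 19.234)
b(q) = 8 - 8*q (b(q) = q*(-8) + 8 = -8*q + 8 = 8 - 8*q)
b(p) - H = (8 - 8*(2 + 3*√33)) - 1*(-4/229359) = (8 + (-16 - 24*√33)) + 4/229359 = (-8 - 24*√33) + 4/229359 = -1834868/229359 - 24*√33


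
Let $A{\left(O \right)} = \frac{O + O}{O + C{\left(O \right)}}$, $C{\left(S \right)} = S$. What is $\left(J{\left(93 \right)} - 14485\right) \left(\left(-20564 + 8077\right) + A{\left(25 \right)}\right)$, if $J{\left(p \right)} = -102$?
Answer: $182133282$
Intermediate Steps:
$A{\left(O \right)} = 1$ ($A{\left(O \right)} = \frac{O + O}{O + O} = \frac{2 O}{2 O} = 2 O \frac{1}{2 O} = 1$)
$\left(J{\left(93 \right)} - 14485\right) \left(\left(-20564 + 8077\right) + A{\left(25 \right)}\right) = \left(-102 - 14485\right) \left(\left(-20564 + 8077\right) + 1\right) = - 14587 \left(-12487 + 1\right) = \left(-14587\right) \left(-12486\right) = 182133282$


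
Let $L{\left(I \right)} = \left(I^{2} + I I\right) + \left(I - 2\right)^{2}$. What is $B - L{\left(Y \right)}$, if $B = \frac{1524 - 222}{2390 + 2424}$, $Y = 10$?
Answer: $- \frac{634797}{2407} \approx -263.73$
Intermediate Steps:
$L{\left(I \right)} = \left(-2 + I\right)^{2} + 2 I^{2}$ ($L{\left(I \right)} = \left(I^{2} + I^{2}\right) + \left(-2 + I\right)^{2} = 2 I^{2} + \left(-2 + I\right)^{2} = \left(-2 + I\right)^{2} + 2 I^{2}$)
$B = \frac{651}{2407}$ ($B = \frac{1302}{4814} = 1302 \cdot \frac{1}{4814} = \frac{651}{2407} \approx 0.27046$)
$B - L{\left(Y \right)} = \frac{651}{2407} - \left(\left(-2 + 10\right)^{2} + 2 \cdot 10^{2}\right) = \frac{651}{2407} - \left(8^{2} + 2 \cdot 100\right) = \frac{651}{2407} - \left(64 + 200\right) = \frac{651}{2407} - 264 = - \frac{634797}{2407}$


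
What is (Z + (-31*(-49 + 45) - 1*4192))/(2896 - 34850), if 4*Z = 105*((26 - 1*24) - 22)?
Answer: 4593/31954 ≈ 0.14374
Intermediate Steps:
Z = -525 (Z = (105*((26 - 1*24) - 22))/4 = (105*((26 - 24) - 22))/4 = (105*(2 - 22))/4 = (105*(-20))/4 = (¼)*(-2100) = -525)
(Z + (-31*(-49 + 45) - 1*4192))/(2896 - 34850) = (-525 + (-31*(-49 + 45) - 1*4192))/(2896 - 34850) = (-525 + (-31*(-4) - 4192))/(-31954) = (-525 + (124 - 4192))*(-1/31954) = (-525 - 4068)*(-1/31954) = -4593*(-1/31954) = 4593/31954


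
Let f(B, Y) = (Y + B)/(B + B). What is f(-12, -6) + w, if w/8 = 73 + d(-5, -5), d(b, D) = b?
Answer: 2179/4 ≈ 544.75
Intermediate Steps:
f(B, Y) = (B + Y)/(2*B) (f(B, Y) = (B + Y)/((2*B)) = (B + Y)*(1/(2*B)) = (B + Y)/(2*B))
w = 544 (w = 8*(73 - 5) = 8*68 = 544)
f(-12, -6) + w = (1/2)*(-12 - 6)/(-12) + 544 = (1/2)*(-1/12)*(-18) + 544 = 3/4 + 544 = 2179/4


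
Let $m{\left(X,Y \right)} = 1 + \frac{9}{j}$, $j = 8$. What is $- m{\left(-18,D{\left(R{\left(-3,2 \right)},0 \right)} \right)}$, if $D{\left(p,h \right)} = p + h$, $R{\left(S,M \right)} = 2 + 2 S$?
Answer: $- \frac{17}{8} \approx -2.125$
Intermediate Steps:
$D{\left(p,h \right)} = h + p$
$m{\left(X,Y \right)} = \frac{17}{8}$ ($m{\left(X,Y \right)} = 1 + \frac{9}{8} = \frac{17}{8}$)
$- m{\left(-18,D{\left(R{\left(-3,2 \right)},0 \right)} \right)} = \left(-1\right) \frac{17}{8} = - \frac{17}{8}$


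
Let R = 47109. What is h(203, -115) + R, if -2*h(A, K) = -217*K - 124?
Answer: 69387/2 ≈ 34694.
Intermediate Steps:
h(A, K) = 62 + 217*K/2 (h(A, K) = -(-217*K - 124)/2 = -(-124 - 217*K)/2 = 62 + 217*K/2)
h(203, -115) + R = (62 + (217/2)*(-115)) + 47109 = (62 - 24955/2) + 47109 = -24831/2 + 47109 = 69387/2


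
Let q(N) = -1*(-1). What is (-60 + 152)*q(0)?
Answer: 92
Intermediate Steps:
q(N) = 1
(-60 + 152)*q(0) = (-60 + 152)*1 = 92*1 = 92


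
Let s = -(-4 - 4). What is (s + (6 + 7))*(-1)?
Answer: -21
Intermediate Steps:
s = 8 (s = -1*(-8) = 8)
(s + (6 + 7))*(-1) = (8 + (6 + 7))*(-1) = (8 + 13)*(-1) = 21*(-1) = -21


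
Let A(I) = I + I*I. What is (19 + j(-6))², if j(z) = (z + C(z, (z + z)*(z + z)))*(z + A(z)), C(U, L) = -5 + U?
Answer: 151321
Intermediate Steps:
A(I) = I + I²
j(z) = (-5 + 2*z)*(z + z*(1 + z)) (j(z) = (z + (-5 + z))*(z + z*(1 + z)) = (-5 + 2*z)*(z + z*(1 + z)))
(19 + j(-6))² = (19 - 6*(-10 - 1*(-6) + 2*(-6)²))² = (19 - 6*(-10 + 6 + 2*36))² = (19 - 6*(-10 + 6 + 72))² = (19 - 6*68)² = (19 - 408)² = (-389)² = 151321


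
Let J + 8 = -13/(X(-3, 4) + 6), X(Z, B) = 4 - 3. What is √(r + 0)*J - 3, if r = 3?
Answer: -3 - 69*√3/7 ≈ -20.073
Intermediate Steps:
X(Z, B) = 1
J = -69/7 (J = -8 - 13/(1 + 6) = -8 - 13/7 = -69/7 ≈ -9.8571)
√(r + 0)*J - 3 = √(3 + 0)*(-69/7) - 3 = √3*(-69/7) - 3 = -69*√3/7 - 3 = -3 - 69*√3/7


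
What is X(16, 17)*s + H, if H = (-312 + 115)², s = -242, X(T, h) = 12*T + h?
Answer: -11769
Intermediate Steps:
X(T, h) = h + 12*T
H = 38809 (H = (-197)² = 38809)
X(16, 17)*s + H = (17 + 12*16)*(-242) + 38809 = (17 + 192)*(-242) + 38809 = 209*(-242) + 38809 = -50578 + 38809 = -11769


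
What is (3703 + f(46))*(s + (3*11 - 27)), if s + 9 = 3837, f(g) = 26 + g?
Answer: 14473350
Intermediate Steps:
s = 3828 (s = -9 + 3837 = 3828)
(3703 + f(46))*(s + (3*11 - 27)) = (3703 + (26 + 46))*(3828 + (3*11 - 27)) = (3703 + 72)*(3828 + (33 - 27)) = 3775*(3828 + 6) = 3775*3834 = 14473350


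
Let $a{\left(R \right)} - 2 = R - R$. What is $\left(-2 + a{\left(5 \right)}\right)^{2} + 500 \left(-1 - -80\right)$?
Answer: $39500$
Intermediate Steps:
$a{\left(R \right)} = 2$ ($a{\left(R \right)} = 2 + \left(R - R\right) = 2 + 0 = 2$)
$\left(-2 + a{\left(5 \right)}\right)^{2} + 500 \left(-1 - -80\right) = \left(-2 + 2\right)^{2} + 500 \left(-1 - -80\right) = 0^{2} + 500 \left(-1 + 80\right) = 0 + 500 \cdot 79 = 0 + 39500 = 39500$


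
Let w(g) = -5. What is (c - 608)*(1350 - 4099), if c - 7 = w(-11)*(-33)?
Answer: 1198564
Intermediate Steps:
c = 172 (c = 7 - 5*(-33) = 7 + 165 = 172)
(c - 608)*(1350 - 4099) = (172 - 608)*(1350 - 4099) = -436*(-2749) = 1198564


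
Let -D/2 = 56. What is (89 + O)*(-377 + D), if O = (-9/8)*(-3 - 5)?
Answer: -47922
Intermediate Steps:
D = -112 (D = -2*56 = -112)
O = 9 (O = -9*⅛*(-8) = -9/8*(-8) = 9)
(89 + O)*(-377 + D) = (89 + 9)*(-377 - 112) = 98*(-489) = -47922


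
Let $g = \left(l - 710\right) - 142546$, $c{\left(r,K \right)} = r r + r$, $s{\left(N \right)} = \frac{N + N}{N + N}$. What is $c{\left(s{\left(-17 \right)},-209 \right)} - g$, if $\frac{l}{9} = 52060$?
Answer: $-325282$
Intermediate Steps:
$l = 468540$ ($l = 9 \cdot 52060 = 468540$)
$s{\left(N \right)} = 1$ ($s{\left(N \right)} = \frac{2 N}{2 N} = 2 N \frac{1}{2 N} = 1$)
$c{\left(r,K \right)} = r + r^{2}$ ($c{\left(r,K \right)} = r^{2} + r = r + r^{2}$)
$g = 325284$ ($g = \left(468540 - 710\right) - 142546 = 467830 - 142546 = 325284$)
$c{\left(s{\left(-17 \right)},-209 \right)} - g = 1 \left(1 + 1\right) - 325284 = 1 \cdot 2 - 325284 = 2 - 325284 = -325282$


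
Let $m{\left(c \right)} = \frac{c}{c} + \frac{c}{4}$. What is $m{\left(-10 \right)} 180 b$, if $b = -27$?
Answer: $7290$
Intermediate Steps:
$m{\left(c \right)} = 1 + \frac{c}{4}$ ($m{\left(c \right)} = 1 + c \frac{1}{4} = 1 + \frac{c}{4}$)
$m{\left(-10 \right)} 180 b = \left(1 + \frac{1}{4} \left(-10\right)\right) 180 \left(-27\right) = \left(1 - \frac{5}{2}\right) 180 \left(-27\right) = \left(- \frac{3}{2}\right) 180 \left(-27\right) = \left(-270\right) \left(-27\right) = 7290$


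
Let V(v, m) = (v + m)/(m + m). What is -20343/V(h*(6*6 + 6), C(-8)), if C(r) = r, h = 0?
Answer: -40686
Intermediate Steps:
V(v, m) = (m + v)/(2*m) (V(v, m) = (m + v)/((2*m)) = (m + v)*(1/(2*m)) = (m + v)/(2*m))
-20343/V(h*(6*6 + 6), C(-8)) = -20343*(-16/(-8 + 0*(6*6 + 6))) = -20343*(-16/(-8 + 0*(36 + 6))) = -20343*(-16/(-8 + 0*42)) = -20343*(-16/(-8 + 0)) = -20343/((1/2)*(-1/8)*(-8)) = -20343/1/2 = -20343*2 = -40686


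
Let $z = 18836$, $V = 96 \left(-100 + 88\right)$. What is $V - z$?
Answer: $-19988$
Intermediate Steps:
$V = -1152$ ($V = 96 \left(-12\right) = -1152$)
$V - z = -1152 - 18836 = -19988$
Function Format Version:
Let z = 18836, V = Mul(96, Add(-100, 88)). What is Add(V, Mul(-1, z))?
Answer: -19988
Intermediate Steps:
V = -1152 (V = Mul(96, -12) = -1152)
Add(V, Mul(-1, z)) = Add(-1152, Mul(-1, 18836)) = Add(-1152, -18836) = -19988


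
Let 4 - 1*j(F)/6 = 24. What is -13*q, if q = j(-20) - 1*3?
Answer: 1599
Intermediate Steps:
j(F) = -120 (j(F) = 24 - 6*24 = 24 - 144 = -120)
q = -123 (q = -120 - 1*3 = -120 - 3 = -123)
-13*q = -13*(-123) = 1599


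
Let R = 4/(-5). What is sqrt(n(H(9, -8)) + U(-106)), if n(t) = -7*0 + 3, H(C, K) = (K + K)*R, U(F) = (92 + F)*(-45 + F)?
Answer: sqrt(2117) ≈ 46.011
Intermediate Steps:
U(F) = (-45 + F)*(92 + F)
R = -4/5 (R = 4*(-1/5) = -4/5 ≈ -0.80000)
H(C, K) = -8*K/5 (H(C, K) = (K + K)*(-4/5) = (2*K)*(-4/5) = -8*K/5)
n(t) = 3 (n(t) = 0 + 3 = 3)
sqrt(n(H(9, -8)) + U(-106)) = sqrt(3 + (-4140 + (-106)**2 + 47*(-106))) = sqrt(3 + (-4140 + 11236 - 4982)) = sqrt(3 + 2114) = sqrt(2117)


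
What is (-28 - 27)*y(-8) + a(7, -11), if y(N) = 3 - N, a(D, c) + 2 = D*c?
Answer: -684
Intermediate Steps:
a(D, c) = -2 + D*c
(-28 - 27)*y(-8) + a(7, -11) = (-28 - 27)*(3 - 1*(-8)) + (-2 + 7*(-11)) = -55*(3 + 8) + (-2 - 77) = -55*11 - 79 = -605 - 79 = -684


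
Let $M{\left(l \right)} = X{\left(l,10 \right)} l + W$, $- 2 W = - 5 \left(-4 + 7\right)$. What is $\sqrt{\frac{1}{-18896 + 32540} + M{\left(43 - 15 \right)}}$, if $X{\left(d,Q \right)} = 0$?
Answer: $\frac{\sqrt{38783449}}{2274} \approx 2.7386$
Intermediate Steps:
$W = \frac{15}{2}$ ($W = - \frac{\left(-5\right) \left(-4 + 7\right)}{2} = - \frac{\left(-5\right) 3}{2} = \left(- \frac{1}{2}\right) \left(-15\right) = \frac{15}{2} \approx 7.5$)
$M{\left(l \right)} = \frac{15}{2}$ ($M{\left(l \right)} = 0 l + \frac{15}{2} = 0 + \frac{15}{2} = \frac{15}{2}$)
$\sqrt{\frac{1}{-18896 + 32540} + M{\left(43 - 15 \right)}} = \sqrt{\frac{1}{-18896 + 32540} + \frac{15}{2}} = \sqrt{\frac{1}{13644} + \frac{15}{2}} = \sqrt{\frac{102331}{13644}} = \frac{\sqrt{38783449}}{2274}$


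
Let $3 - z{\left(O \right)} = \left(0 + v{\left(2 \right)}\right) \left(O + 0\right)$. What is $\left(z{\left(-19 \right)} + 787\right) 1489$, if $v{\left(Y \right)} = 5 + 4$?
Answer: $1430929$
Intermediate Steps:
$v{\left(Y \right)} = 9$
$z{\left(O \right)} = 3 - 9 O$ ($z{\left(O \right)} = 3 - \left(0 + 9\right) \left(O + 0\right) = 3 - 9 O$)
$\left(z{\left(-19 \right)} + 787\right) 1489 = \left(\left(3 - -171\right) + 787\right) 1489 = \left(\left(3 + 171\right) + 787\right) 1489 = \left(174 + 787\right) 1489 = 961 \cdot 1489 = 1430929$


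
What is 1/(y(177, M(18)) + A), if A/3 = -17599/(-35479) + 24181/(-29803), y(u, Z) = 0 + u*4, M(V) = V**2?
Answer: 1057380637/747625246890 ≈ 0.0014143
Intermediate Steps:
y(u, Z) = 4*u (y(u, Z) = 0 + 4*u = 4*u)
A = -1000244106/1057380637 (A = 3*(-17599/(-35479) + 24181/(-29803)) = 3*(-17599*(-1/35479) + 24181*(-1/29803)) = 3*(17599/35479 - 24181/29803) = 3*(-333414702/1057380637) = -1000244106/1057380637 ≈ -0.94596)
1/(y(177, M(18)) + A) = 1/(4*177 - 1000244106/1057380637) = 1/(708 - 1000244106/1057380637) = 1/(747625246890/1057380637) = 1057380637/747625246890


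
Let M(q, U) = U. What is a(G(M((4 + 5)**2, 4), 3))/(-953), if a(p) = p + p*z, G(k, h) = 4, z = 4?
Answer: -20/953 ≈ -0.020986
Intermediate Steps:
a(p) = 5*p (a(p) = p + p*4 = p + 4*p = 5*p)
a(G(M((4 + 5)**2, 4), 3))/(-953) = (5*4)/(-953) = 20*(-1/953) = -20/953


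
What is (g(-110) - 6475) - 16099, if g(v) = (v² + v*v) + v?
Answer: 1516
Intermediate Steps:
g(v) = v + 2*v² (g(v) = (v² + v²) + v = 2*v² + v = v + 2*v²)
(g(-110) - 6475) - 16099 = (-110*(1 + 2*(-110)) - 6475) - 16099 = (-110*(1 - 220) - 6475) - 16099 = (-110*(-219) - 6475) - 16099 = (24090 - 6475) - 16099 = 17615 - 16099 = 1516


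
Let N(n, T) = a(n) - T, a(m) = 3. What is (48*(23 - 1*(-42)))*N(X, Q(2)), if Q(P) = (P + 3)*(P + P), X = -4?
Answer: -53040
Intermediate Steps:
Q(P) = 2*P*(3 + P) (Q(P) = (3 + P)*(2*P) = 2*P*(3 + P))
N(n, T) = 3 - T
(48*(23 - 1*(-42)))*N(X, Q(2)) = (48*(23 - 1*(-42)))*(3 - 2*2*(3 + 2)) = (48*(23 + 42))*(3 - 2*2*5) = (48*65)*(3 - 1*20) = 3120*(3 - 20) = 3120*(-17) = -53040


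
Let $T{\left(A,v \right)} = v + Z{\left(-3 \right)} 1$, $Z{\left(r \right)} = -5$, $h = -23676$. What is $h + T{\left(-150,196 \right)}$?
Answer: $-23485$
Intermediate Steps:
$T{\left(A,v \right)} = -5 + v$ ($T{\left(A,v \right)} = v - 5 = -5 + v$)
$h + T{\left(-150,196 \right)} = -23676 + \left(-5 + 196\right) = -23676 + 191 = -23485$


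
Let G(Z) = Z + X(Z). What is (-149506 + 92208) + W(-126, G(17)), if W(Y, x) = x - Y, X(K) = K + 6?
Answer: -57132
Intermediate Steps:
X(K) = 6 + K
G(Z) = 6 + 2*Z (G(Z) = Z + (6 + Z) = 6 + 2*Z)
(-149506 + 92208) + W(-126, G(17)) = (-149506 + 92208) + ((6 + 2*17) - 1*(-126)) = -57298 + ((6 + 34) + 126) = -57298 + (40 + 126) = -57298 + 166 = -57132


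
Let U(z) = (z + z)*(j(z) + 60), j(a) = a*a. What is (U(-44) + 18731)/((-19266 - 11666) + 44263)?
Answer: -156917/13331 ≈ -11.771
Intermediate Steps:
j(a) = a²
U(z) = 2*z*(60 + z²) (U(z) = (z + z)*(z² + 60) = (2*z)*(60 + z²) = 2*z*(60 + z²))
(U(-44) + 18731)/((-19266 - 11666) + 44263) = (2*(-44)*(60 + (-44)²) + 18731)/((-19266 - 11666) + 44263) = (2*(-44)*(60 + 1936) + 18731)/(-30932 + 44263) = (2*(-44)*1996 + 18731)/13331 = (-175648 + 18731)*(1/13331) = -156917*1/13331 = -156917/13331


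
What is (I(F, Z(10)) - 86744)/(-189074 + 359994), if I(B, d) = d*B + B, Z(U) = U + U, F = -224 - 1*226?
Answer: -48097/85460 ≈ -0.56280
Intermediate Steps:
F = -450 (F = -224 - 226 = -450)
Z(U) = 2*U
I(B, d) = B + B*d (I(B, d) = B*d + B = B + B*d)
(I(F, Z(10)) - 86744)/(-189074 + 359994) = (-450*(1 + 2*10) - 86744)/(-189074 + 359994) = (-450*(1 + 20) - 86744)/170920 = (-450*21 - 86744)*(1/170920) = (-9450 - 86744)*(1/170920) = -96194*1/170920 = -48097/85460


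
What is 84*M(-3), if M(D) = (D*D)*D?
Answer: -2268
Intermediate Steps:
M(D) = D³ (M(D) = D²*D = D³)
84*M(-3) = 84*(-3)³ = 84*(-27) = -2268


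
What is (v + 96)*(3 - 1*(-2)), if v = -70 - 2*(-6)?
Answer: 190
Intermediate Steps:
v = -58 (v = -70 - 1*(-12) = -70 + 12 = -58)
(v + 96)*(3 - 1*(-2)) = (-58 + 96)*(3 - 1*(-2)) = 38*(3 + 2) = 38*5 = 190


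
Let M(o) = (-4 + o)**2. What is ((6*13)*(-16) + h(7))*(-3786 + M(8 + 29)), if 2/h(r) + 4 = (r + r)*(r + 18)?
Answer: 582290391/173 ≈ 3.3658e+6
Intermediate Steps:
h(r) = 2/(-4 + 2*r*(18 + r)) (h(r) = 2/(-4 + (r + r)*(r + 18)) = 2/(-4 + (2*r)*(18 + r)) = 2/(-4 + 2*r*(18 + r)))
((6*13)*(-16) + h(7))*(-3786 + M(8 + 29)) = ((6*13)*(-16) + 1/(-2 + 7**2 + 18*7))*(-3786 + (-4 + (8 + 29))**2) = (78*(-16) + 1/(-2 + 49 + 126))*(-3786 + (-4 + 37)**2) = (-1248 + 1/173)*(-3786 + 33**2) = (-1248 + 1/173)*(-3786 + 1089) = -215903/173*(-2697) = 582290391/173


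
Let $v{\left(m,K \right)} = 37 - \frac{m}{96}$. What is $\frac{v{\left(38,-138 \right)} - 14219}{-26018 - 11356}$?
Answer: $\frac{680755}{1793952} \approx 0.37947$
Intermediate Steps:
$v{\left(m,K \right)} = 37 - \frac{m}{96}$ ($v{\left(m,K \right)} = 37 - m \frac{1}{96} = 37 - \frac{m}{96}$)
$\frac{v{\left(38,-138 \right)} - 14219}{-26018 - 11356} = \frac{\left(37 - \frac{19}{48}\right) - 14219}{-26018 - 11356} = \frac{\left(37 - \frac{19}{48}\right) - 14219}{-37374} = \left(\frac{1757}{48} - 14219\right) \left(- \frac{1}{37374}\right) = \left(- \frac{680755}{48}\right) \left(- \frac{1}{37374}\right) = \frac{680755}{1793952}$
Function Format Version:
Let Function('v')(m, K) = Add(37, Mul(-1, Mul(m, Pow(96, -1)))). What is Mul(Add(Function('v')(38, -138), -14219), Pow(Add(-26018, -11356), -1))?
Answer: Rational(680755, 1793952) ≈ 0.37947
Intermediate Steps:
Function('v')(m, K) = Add(37, Mul(Rational(-1, 96), m)) (Function('v')(m, K) = Add(37, Mul(-1, Mul(m, Rational(1, 96)))) = Add(37, Mul(-1, Mul(Rational(1, 96), m))) = Add(37, Mul(Rational(-1, 96), m)))
Mul(Add(Function('v')(38, -138), -14219), Pow(Add(-26018, -11356), -1)) = Mul(Add(Add(37, Mul(Rational(-1, 96), 38)), -14219), Pow(Add(-26018, -11356), -1)) = Mul(Add(Add(37, Rational(-19, 48)), -14219), Pow(-37374, -1)) = Mul(Add(Rational(1757, 48), -14219), Rational(-1, 37374)) = Mul(Rational(-680755, 48), Rational(-1, 37374)) = Rational(680755, 1793952)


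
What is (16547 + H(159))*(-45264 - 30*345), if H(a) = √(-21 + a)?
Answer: -920244858 - 55614*√138 ≈ -9.2090e+8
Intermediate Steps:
(16547 + H(159))*(-45264 - 30*345) = (16547 + √(-21 + 159))*(-45264 - 30*345) = (16547 + √138)*(-45264 - 10350) = (16547 + √138)*(-55614) = -920244858 - 55614*√138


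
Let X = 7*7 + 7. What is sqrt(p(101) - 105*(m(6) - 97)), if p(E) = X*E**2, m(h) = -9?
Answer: sqrt(582386) ≈ 763.14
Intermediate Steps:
X = 56 (X = 49 + 7 = 56)
p(E) = 56*E**2
sqrt(p(101) - 105*(m(6) - 97)) = sqrt(56*101**2 - 105*(-9 - 97)) = sqrt(56*10201 - 105*(-106)) = sqrt(571256 + 11130) = sqrt(582386)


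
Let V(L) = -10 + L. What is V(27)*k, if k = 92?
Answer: 1564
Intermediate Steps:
V(27)*k = (-10 + 27)*92 = 17*92 = 1564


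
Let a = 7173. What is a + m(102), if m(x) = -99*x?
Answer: -2925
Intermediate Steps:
a + m(102) = 7173 - 99*102 = 7173 - 10098 = -2925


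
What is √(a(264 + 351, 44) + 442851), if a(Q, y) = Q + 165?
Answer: √443631 ≈ 666.06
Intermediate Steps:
a(Q, y) = 165 + Q
√(a(264 + 351, 44) + 442851) = √((165 + (264 + 351)) + 442851) = √((165 + 615) + 442851) = √(780 + 442851) = √443631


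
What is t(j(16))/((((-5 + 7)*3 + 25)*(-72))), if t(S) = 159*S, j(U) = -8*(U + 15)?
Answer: 53/3 ≈ 17.667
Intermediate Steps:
j(U) = -120 - 8*U (j(U) = -8*(15 + U) = -120 - 8*U)
t(j(16))/((((-5 + 7)*3 + 25)*(-72))) = (159*(-120 - 8*16))/((((-5 + 7)*3 + 25)*(-72))) = (159*(-120 - 128))/(((2*3 + 25)*(-72))) = (159*(-248))/(((6 + 25)*(-72))) = -39432/(31*(-72)) = -39432/(-2232) = -39432*(-1/2232) = 53/3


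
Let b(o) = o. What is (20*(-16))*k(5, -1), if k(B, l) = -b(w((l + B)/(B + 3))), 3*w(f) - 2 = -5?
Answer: -320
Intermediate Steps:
w(f) = -1 (w(f) = ⅔ + (⅓)*(-5) = ⅔ - 5/3 = -1)
k(B, l) = 1 (k(B, l) = -1*(-1) = 1)
(20*(-16))*k(5, -1) = (20*(-16))*1 = -320*1 = -320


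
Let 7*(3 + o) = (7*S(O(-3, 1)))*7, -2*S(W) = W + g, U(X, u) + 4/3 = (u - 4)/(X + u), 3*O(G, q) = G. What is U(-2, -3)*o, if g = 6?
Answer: -41/30 ≈ -1.3667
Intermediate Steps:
O(G, q) = G/3
U(X, u) = -4/3 + (-4 + u)/(X + u) (U(X, u) = -4/3 + (u - 4)/(X + u) = -4/3 + (-4 + u)/(X + u))
S(W) = -3 - W/2 (S(W) = -(W + 6)/2 = -(6 + W)/2 = -3 - W/2)
o = -41/2 (o = -3 + ((7*(-3 - (-3)/6))*7)/7 = -3 + ((7*(-3 - ½*(-1)))*7)/7 = -3 + ((7*(-3 + ½))*7)/7 = -3 + ((7*(-5/2))*7)/7 = -3 + (-35/2*7)/7 = -3 + (⅐)*(-245/2) = -3 - 35/2 = -41/2 ≈ -20.500)
U(-2, -3)*o = ((-12 - 1*(-3) - 4*(-2))/(3*(-2 - 3)))*(-41/2) = ((⅓)*(-12 + 3 + 8)/(-5))*(-41/2) = ((⅓)*(-⅕)*(-1))*(-41/2) = (1/15)*(-41/2) = -41/30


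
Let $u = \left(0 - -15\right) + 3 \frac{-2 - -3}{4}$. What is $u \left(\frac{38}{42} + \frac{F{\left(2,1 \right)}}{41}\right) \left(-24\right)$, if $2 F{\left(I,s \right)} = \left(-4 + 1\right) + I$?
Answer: $- \frac{13833}{41} \approx -337.39$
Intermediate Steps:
$F{\left(I,s \right)} = - \frac{3}{2} + \frac{I}{2}$ ($F{\left(I,s \right)} = \frac{\left(-4 + 1\right) + I}{2} = \frac{-3 + I}{2} = - \frac{3}{2} + \frac{I}{2}$)
$u = \frac{63}{4}$ ($u = \left(0 + 15\right) + 3 \left(-2 + 3\right) \frac{1}{4} = 15 + 3 \cdot 1 \cdot \frac{1}{4} = 15 + 3 \cdot \frac{1}{4} = 15 + \frac{3}{4} = \frac{63}{4} \approx 15.75$)
$u \left(\frac{38}{42} + \frac{F{\left(2,1 \right)}}{41}\right) \left(-24\right) = \frac{63 \left(\frac{38}{42} + \frac{- \frac{3}{2} + \frac{1}{2} \cdot 2}{41}\right)}{4} \left(-24\right) = \frac{63 \left(38 \cdot \frac{1}{42} + \left(- \frac{3}{2} + 1\right) \frac{1}{41}\right)}{4} \left(-24\right) = \frac{63 \left(\frac{19}{21} - \frac{1}{82}\right)}{4} \left(-24\right) = \frac{63}{4} \cdot \frac{1537}{1722} \left(-24\right) = \frac{4611}{328} \left(-24\right) = - \frac{13833}{41}$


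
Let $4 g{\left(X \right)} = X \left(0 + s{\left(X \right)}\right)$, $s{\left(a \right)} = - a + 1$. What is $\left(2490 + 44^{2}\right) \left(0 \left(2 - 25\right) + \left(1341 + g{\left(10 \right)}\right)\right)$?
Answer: $5835681$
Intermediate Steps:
$s{\left(a \right)} = 1 - a$
$g{\left(X \right)} = \frac{X \left(1 - X\right)}{4}$ ($g{\left(X \right)} = \frac{X \left(0 - \left(-1 + X\right)\right)}{4} = \frac{X \left(1 - X\right)}{4}$)
$\left(2490 + 44^{2}\right) \left(0 \left(2 - 25\right) + \left(1341 + g{\left(10 \right)}\right)\right) = \left(2490 + 44^{2}\right) \left(0 \left(2 - 25\right) + \left(1341 + \frac{1}{4} \cdot 10 \left(1 - 10\right)\right)\right) = \left(2490 + 1936\right) \left(0 \left(-23\right) + \left(1341 + \frac{1}{4} \cdot 10 \left(1 - 10\right)\right)\right) = 4426 \left(0 + \left(1341 + \frac{1}{4} \cdot 10 \left(-9\right)\right)\right) = 4426 \left(0 + \left(1341 - \frac{45}{2}\right)\right) = 4426 \left(0 + \frac{2637}{2}\right) = 4426 \cdot \frac{2637}{2} = 5835681$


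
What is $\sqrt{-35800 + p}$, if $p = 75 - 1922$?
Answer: $3 i \sqrt{4183} \approx 194.03 i$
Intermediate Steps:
$p = -1847$ ($p = 75 - 1922 = -1847$)
$\sqrt{-35800 + p} = \sqrt{-35800 - 1847} = \sqrt{-37647} = 3 i \sqrt{4183}$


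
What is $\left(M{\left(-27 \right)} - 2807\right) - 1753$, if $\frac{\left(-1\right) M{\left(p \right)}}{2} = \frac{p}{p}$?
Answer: $-4562$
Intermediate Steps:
$M{\left(p \right)} = -2$ ($M{\left(p \right)} = - 2 \frac{p}{p} = \left(-2\right) 1 = -2$)
$\left(M{\left(-27 \right)} - 2807\right) - 1753 = \left(-2 - 2807\right) - 1753 = -2809 - 1753 = -4562$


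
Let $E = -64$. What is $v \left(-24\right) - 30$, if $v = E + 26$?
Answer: $882$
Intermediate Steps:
$v = -38$ ($v = -64 + 26 = -38$)
$v \left(-24\right) - 30 = \left(-38\right) \left(-24\right) - 30 = 912 - 30 = 882$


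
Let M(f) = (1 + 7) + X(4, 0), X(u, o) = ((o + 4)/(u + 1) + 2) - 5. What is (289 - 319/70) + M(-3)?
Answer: 20317/70 ≈ 290.24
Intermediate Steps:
X(u, o) = -3 + (4 + o)/(1 + u) (X(u, o) = ((4 + o)/(1 + u) + 2) - 5 = (2 + (4 + o)/(1 + u)) - 5 = -3 + (4 + o)/(1 + u))
M(f) = 29/5 (M(f) = (1 + 7) + (1 + 0 - 3*4)/(1 + 4) = 8 + (1 + 0 - 12)/5 = 8 + (⅕)*(-11) = 8 - 11/5 = 29/5)
(289 - 319/70) + M(-3) = (289 - 319/70) + 29/5 = 19911/70 + 29/5 = 20317/70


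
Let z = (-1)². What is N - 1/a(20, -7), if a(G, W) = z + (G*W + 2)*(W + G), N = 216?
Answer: 387289/1793 ≈ 216.00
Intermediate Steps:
z = 1
a(G, W) = 1 + (2 + G*W)*(G + W) (a(G, W) = 1 + (G*W + 2)*(W + G) = 1 + (2 + G*W)*(G + W))
N - 1/a(20, -7) = 216 - 1/(1 + 2*20 + 2*(-7) + 20*(-7)² - 7*20²) = 216 - 1/(1 + 40 - 14 + 20*49 - 7*400) = 216 - 1/(1 + 40 - 14 + 980 - 2800) = 216 - 1/(-1793) = 216 - 1*(-1/1793) = 216 + 1/1793 = 387289/1793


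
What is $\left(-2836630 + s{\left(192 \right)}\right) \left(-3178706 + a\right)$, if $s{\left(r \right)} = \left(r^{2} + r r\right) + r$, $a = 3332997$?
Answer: $-426261288610$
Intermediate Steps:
$s{\left(r \right)} = r + 2 r^{2}$ ($s{\left(r \right)} = \left(r^{2} + r^{2}\right) + r = 2 r^{2} + r = r + 2 r^{2}$)
$\left(-2836630 + s{\left(192 \right)}\right) \left(-3178706 + a\right) = \left(-2836630 + 192 \left(1 + 2 \cdot 192\right)\right) \left(-3178706 + 3332997\right) = \left(-2836630 + 192 \left(1 + 384\right)\right) 154291 = \left(-2836630 + 192 \cdot 385\right) 154291 = \left(-2836630 + 73920\right) 154291 = \left(-2762710\right) 154291 = -426261288610$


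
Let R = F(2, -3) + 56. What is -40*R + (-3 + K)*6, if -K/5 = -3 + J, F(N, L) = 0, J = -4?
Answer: -2048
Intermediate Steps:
K = 35 (K = -5*(-3 - 4) = -5*(-7) = 35)
R = 56 (R = 0 + 56 = 56)
-40*R + (-3 + K)*6 = -40*56 + (-3 + 35)*6 = -2240 + 32*6 = -2240 + 192 = -2048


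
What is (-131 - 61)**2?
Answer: 36864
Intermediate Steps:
(-131 - 61)**2 = (-192)**2 = 36864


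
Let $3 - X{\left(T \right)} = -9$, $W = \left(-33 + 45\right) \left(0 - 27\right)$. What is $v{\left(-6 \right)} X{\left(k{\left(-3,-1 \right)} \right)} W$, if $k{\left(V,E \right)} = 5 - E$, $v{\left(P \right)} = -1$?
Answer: $3888$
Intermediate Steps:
$W = -324$ ($W = 12 \left(-27\right) = -324$)
$X{\left(T \right)} = 12$ ($X{\left(T \right)} = 3 - -9 = 3 + 9 = 12$)
$v{\left(-6 \right)} X{\left(k{\left(-3,-1 \right)} \right)} W = \left(-1\right) 12 \left(-324\right) = \left(-12\right) \left(-324\right) = 3888$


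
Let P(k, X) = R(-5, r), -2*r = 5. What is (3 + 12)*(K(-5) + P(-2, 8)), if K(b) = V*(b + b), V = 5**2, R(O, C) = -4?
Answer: -3810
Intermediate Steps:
r = -5/2 (r = -1/2*5 = -5/2 ≈ -2.5000)
P(k, X) = -4
V = 25
K(b) = 50*b (K(b) = 25*(b + b) = 25*(2*b) = 50*b)
(3 + 12)*(K(-5) + P(-2, 8)) = (3 + 12)*(50*(-5) - 4) = 15*(-250 - 4) = 15*(-254) = -3810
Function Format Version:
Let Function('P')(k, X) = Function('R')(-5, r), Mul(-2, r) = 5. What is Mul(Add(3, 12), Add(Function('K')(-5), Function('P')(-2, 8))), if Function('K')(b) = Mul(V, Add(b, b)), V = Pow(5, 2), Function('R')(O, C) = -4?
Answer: -3810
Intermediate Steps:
r = Rational(-5, 2) (r = Mul(Rational(-1, 2), 5) = Rational(-5, 2) ≈ -2.5000)
Function('P')(k, X) = -4
V = 25
Function('K')(b) = Mul(50, b) (Function('K')(b) = Mul(25, Add(b, b)) = Mul(25, Mul(2, b)) = Mul(50, b))
Mul(Add(3, 12), Add(Function('K')(-5), Function('P')(-2, 8))) = Mul(Add(3, 12), Add(Mul(50, -5), -4)) = Mul(15, Add(-250, -4)) = Mul(15, -254) = -3810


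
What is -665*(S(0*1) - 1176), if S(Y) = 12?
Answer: 774060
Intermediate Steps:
-665*(S(0*1) - 1176) = -665*(12 - 1176) = -665*(-1164) = 774060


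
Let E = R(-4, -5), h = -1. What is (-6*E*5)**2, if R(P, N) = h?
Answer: 900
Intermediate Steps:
R(P, N) = -1
E = -1
(-6*E*5)**2 = (-6*(-1)*5)**2 = (6*5)**2 = 30**2 = 900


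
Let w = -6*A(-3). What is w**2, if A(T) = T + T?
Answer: 1296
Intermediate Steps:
A(T) = 2*T
w = 36 (w = -12*(-3) = -6*(-6) = 36)
w**2 = 36**2 = 1296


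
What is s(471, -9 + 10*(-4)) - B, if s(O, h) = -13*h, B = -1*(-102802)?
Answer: -102165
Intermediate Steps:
B = 102802
s(471, -9 + 10*(-4)) - B = -13*(-9 + 10*(-4)) - 1*102802 = -13*(-9 - 40) - 102802 = -13*(-49) - 102802 = 637 - 102802 = -102165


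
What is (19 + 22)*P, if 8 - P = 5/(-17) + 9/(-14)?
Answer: 87207/238 ≈ 366.42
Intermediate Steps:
P = 2127/238 (P = 8 - (5/(-17) + 9/(-14)) = 8 - (5*(-1/17) + 9*(-1/14)) = 8 - (-5/17 - 9/14) = 8 - 1*(-223/238) = 8 + 223/238 = 2127/238 ≈ 8.9370)
(19 + 22)*P = (19 + 22)*(2127/238) = 41*(2127/238) = 87207/238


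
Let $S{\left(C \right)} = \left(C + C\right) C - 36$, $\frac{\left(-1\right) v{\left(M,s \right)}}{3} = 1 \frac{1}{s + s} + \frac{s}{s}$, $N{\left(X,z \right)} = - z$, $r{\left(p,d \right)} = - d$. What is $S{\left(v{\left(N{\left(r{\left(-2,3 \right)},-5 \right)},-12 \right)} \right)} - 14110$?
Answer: $- \frac{452143}{32} \approx -14129.0$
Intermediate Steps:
$v{\left(M,s \right)} = -3 - \frac{3}{2 s}$ ($v{\left(M,s \right)} = - 3 \left(1 \frac{1}{s + s} + \frac{s}{s}\right) = - 3 \left(1 \frac{1}{2 s} + 1\right) = - 3 \left(\frac{1}{2 s} + 1\right) = - 3 \left(1 + \frac{1}{2 s}\right) = -3 - \frac{3}{2 s}$)
$S{\left(C \right)} = -36 + 2 C^{2}$ ($S{\left(C \right)} = 2 C C - 36 = 2 C^{2} - 36 = -36 + 2 C^{2}$)
$S{\left(v{\left(N{\left(r{\left(-2,3 \right)},-5 \right)},-12 \right)} \right)} - 14110 = \left(-36 + 2 \left(-3 - \frac{3}{2 \left(-12\right)}\right)^{2}\right) - 14110 = \left(-36 + 2 \left(-3 - - \frac{1}{8}\right)^{2}\right) - 14110 = \left(-36 + 2 \left(-3 + \frac{1}{8}\right)^{2}\right) - 14110 = \left(-36 + 2 \left(- \frac{23}{8}\right)^{2}\right) - 14110 = \left(-36 + 2 \cdot \frac{529}{64}\right) - 14110 = \left(-36 + \frac{529}{32}\right) - 14110 = - \frac{623}{32} - 14110 = - \frac{452143}{32}$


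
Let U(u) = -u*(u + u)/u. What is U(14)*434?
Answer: -12152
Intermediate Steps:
U(u) = -2*u (U(u) = -u*(2*u)/u = -2*u²/u = -2*u)
U(14)*434 = -2*14*434 = -28*434 = -12152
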